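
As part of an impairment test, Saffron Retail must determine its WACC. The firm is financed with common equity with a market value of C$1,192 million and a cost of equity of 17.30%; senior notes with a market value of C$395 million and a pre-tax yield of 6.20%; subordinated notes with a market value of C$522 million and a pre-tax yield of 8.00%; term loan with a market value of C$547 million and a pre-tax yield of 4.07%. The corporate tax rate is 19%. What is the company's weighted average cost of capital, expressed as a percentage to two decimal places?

10.46%

Total capital V = 1192 + 395 + 522 + 547 = 2656.
Equity: weight = 1192/2656 = 0.4488; cost = 17.3%.
Senior notes: weight = 395/2656 = 0.1487; after-tax cost = 6.2% × (1 − 19%) = 5.0220%.
Subordinated notes: weight = 522/2656 = 0.1965; after-tax cost = 8% × (1 − 19%) = 6.4800%.
Term loan: weight = 547/2656 = 0.2059; after-tax cost = 4.07% × (1 − 19%) = 3.2967%.
WACC = 0.4488 × 17.3000% + 0.1487 × 5.0220% + 0.1965 × 6.4800% + 0.2059 × 3.2967% = 10.4635%.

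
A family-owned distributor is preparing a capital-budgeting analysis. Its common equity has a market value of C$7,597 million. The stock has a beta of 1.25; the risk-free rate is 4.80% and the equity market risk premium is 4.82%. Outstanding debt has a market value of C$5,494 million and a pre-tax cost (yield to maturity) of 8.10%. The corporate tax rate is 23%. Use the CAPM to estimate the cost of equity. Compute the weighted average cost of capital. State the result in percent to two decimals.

Cost of equity via CAPM: Re = 4.8% + 1.25 × 4.82% = 10.8250%.
Total capital V = 7597 + 5494 = 13091.
Equity: weight = 7597/13091 = 0.5803; cost = 10.825%.
Debt: weight = 5494/13091 = 0.4197; after-tax cost = 8.1% × (1 − 23%) = 6.2370%.
WACC = 0.5803 × 10.8250% + 0.4197 × 6.2370% = 8.8995%.

8.90%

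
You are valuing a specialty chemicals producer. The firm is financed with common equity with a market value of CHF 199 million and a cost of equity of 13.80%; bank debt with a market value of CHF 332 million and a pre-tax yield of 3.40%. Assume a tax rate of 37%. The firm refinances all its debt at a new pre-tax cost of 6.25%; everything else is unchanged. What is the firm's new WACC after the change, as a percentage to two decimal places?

After the change:
Total capital V = 199 + 332 = 531.
Equity: weight = 199/531 = 0.3748; cost = 13.8%.
Bank debt: weight = 332/531 = 0.6252; after-tax cost = 6.25% × (1 − 37%) = 3.9375%.
WACC = 0.3748 × 13.8000% + 0.6252 × 3.9375% = 7.6336%.

7.63%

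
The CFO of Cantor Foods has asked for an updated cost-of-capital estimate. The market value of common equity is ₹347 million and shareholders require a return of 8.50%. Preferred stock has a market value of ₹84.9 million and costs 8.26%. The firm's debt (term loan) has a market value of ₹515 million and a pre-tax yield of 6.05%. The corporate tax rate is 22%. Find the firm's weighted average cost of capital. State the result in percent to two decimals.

Total capital V = 347 + 84.9 + 515 = 946.9.
Equity: weight = 347/946.9 = 0.3665; cost = 8.5%.
Preferred: weight = 84.9/946.9 = 0.0897; cost = 8.26%.
Term loan: weight = 515/946.9 = 0.5439; after-tax cost = 6.05% × (1 − 22%) = 4.7190%.
WACC = 0.3665 × 8.5000% + 0.0897 × 8.2600% + 0.5439 × 4.7190% = 6.4221%.

6.42%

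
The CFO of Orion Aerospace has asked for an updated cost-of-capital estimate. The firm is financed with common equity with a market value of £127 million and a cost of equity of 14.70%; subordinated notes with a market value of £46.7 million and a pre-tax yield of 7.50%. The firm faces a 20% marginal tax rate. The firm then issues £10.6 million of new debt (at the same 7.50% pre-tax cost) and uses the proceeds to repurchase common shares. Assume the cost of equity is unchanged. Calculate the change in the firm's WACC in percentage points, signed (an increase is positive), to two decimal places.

Current WACC:
Total capital V = 127 + 46.7 = 173.7.
Equity: weight = 127/173.7 = 0.7311; cost = 14.7%.
Subordinated notes: weight = 46.7/173.7 = 0.2689; after-tax cost = 7.5% × (1 − 20%) = 6.0000%.
WACC = 0.7311 × 14.7000% + 0.2689 × 6.0000% = 12.3610%.
After the change:
Total capital V = 116.4 + 57.3 = 173.7.
Equity: weight = 116.4/173.7 = 0.6701; cost = 14.7%.
Subordinated notes: weight = 57.3/173.7 = 0.3299; after-tax cost = 7.5% × (1 − 20%) = 6.0000%.
WACC = 0.6701 × 14.7000% + 0.3299 × 6.0000% = 11.8301%.
Change in WACC = 11.8301% − 12.3610% = -0.5309 pp.

-0.53 pp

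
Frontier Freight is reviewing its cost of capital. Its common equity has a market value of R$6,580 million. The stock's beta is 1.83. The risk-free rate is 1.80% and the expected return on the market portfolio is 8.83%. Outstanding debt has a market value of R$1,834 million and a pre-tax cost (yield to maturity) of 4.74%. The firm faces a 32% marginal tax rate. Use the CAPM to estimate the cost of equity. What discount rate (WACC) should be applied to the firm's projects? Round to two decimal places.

Market risk premium = 8.83% − 1.8% = 7.03%.
Cost of equity via CAPM: Re = 1.8% + 1.83 × 7.03% = 14.6649%.
Total capital V = 6580 + 1834 = 8414.
Equity: weight = 6580/8414 = 0.7820; cost = 14.6649%.
Debt: weight = 1834/8414 = 0.2180; after-tax cost = 4.74% × (1 − 32%) = 3.2232%.
WACC = 0.7820 × 14.6649% + 0.2180 × 3.2232% = 12.1710%.

12.17%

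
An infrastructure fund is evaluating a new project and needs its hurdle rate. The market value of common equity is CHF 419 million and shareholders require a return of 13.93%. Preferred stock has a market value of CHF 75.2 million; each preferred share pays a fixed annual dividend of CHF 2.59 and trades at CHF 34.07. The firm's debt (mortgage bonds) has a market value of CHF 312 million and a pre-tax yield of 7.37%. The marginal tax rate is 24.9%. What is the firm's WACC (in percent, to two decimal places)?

10.09%

Cost of preferred: Rp = 2.59 / 34.07 = 7.6020%.
Total capital V = 419 + 75.2 + 312 = 806.2.
Equity: weight = 419/806.2 = 0.5197; cost = 13.93%.
Preferred: weight = 75.2/806.2 = 0.0933; cost = 7.602%.
Mortgage bonds: weight = 312/806.2 = 0.3870; after-tax cost = 7.37% × (1 − 24.9%) = 5.5349%.
WACC = 0.5197 × 13.9300% + 0.0933 × 7.6020% + 0.3870 × 5.5349% = 10.0908%.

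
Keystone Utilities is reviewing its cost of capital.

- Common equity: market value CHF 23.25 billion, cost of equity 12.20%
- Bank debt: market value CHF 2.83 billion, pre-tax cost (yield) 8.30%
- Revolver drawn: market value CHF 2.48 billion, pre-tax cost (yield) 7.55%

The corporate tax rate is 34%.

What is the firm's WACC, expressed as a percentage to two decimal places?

Total capital V = 23.25 + 2.83 + 2.48 = 28.56.
Equity: weight = 23.25/28.56 = 0.8141; cost = 12.2%.
Bank debt: weight = 2.83/28.56 = 0.0991; after-tax cost = 8.3% × (1 − 34%) = 5.4780%.
Revolver drawn: weight = 2.48/28.56 = 0.0868; after-tax cost = 7.55% × (1 − 34%) = 4.9830%.
WACC = 0.8141 × 12.2000% + 0.0991 × 5.4780% + 0.0868 × 4.9830% = 10.9072%.

10.91%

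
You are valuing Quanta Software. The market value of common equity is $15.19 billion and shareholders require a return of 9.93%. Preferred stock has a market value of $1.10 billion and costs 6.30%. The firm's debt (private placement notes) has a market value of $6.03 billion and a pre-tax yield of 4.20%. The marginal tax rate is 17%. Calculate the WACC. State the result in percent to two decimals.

Total capital V = 15.19 + 1.1 + 6.03 = 22.32.
Equity: weight = 15.19/22.32 = 0.6806; cost = 9.93%.
Preferred: weight = 1.1/22.32 = 0.0493; cost = 6.3%.
Private placement notes: weight = 6.03/22.32 = 0.2702; after-tax cost = 4.2% × (1 − 17%) = 3.4860%.
WACC = 0.6806 × 9.9300% + 0.0493 × 6.3000% + 0.2702 × 3.4860% = 8.0102%.

8.01%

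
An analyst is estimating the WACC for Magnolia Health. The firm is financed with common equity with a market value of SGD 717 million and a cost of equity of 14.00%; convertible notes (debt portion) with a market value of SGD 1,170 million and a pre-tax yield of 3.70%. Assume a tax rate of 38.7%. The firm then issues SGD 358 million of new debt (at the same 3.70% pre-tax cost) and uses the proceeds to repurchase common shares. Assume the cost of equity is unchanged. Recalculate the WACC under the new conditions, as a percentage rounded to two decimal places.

4.50%

After the change:
Total capital V = 359 + 1528 = 1887.
Equity: weight = 359/1887 = 0.1902; cost = 14%.
Convertible notes (debt portion): weight = 1528/1887 = 0.8098; after-tax cost = 3.7% × (1 − 38.7%) = 2.2681%.
WACC = 0.1902 × 14.0000% + 0.8098 × 2.2681% = 4.5001%.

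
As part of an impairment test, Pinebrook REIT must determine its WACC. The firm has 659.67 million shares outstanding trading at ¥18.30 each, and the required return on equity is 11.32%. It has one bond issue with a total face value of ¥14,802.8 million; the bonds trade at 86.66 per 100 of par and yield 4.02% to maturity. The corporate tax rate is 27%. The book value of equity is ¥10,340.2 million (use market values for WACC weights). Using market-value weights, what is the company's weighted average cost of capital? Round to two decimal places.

7.00%

Market value of equity E = 18.3 × 659.67m = 12071.961m. Market value of debt D = 14802.8m × 86.66/100 = 12828.10648m.
Total capital V = 12071.961 + 12828.10648 = 24900.06748.
Equity: weight = 12071.961/24900.06748 = 0.4848; cost = 11.32%.
Bonds outstanding: weight = 12828.10648/24900.06748 = 0.5152; after-tax cost = 4.02% × (1 − 27%) = 2.9346%.
WACC = 0.4848 × 11.3200% + 0.5152 × 2.9346% = 7.0000%.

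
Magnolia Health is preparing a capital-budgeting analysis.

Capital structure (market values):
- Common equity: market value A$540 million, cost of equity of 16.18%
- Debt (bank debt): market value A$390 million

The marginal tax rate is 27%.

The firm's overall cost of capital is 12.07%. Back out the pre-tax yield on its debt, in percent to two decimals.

Total capital V = 540 + 390 = 930.
Equity weight = 540/930 = 0.5806.
Bank debt weight = 390/930 = 0.4194.
Equity contribution = 0.5806 × 16.18% = 9.3948%.
Remaining for debt = 12.07% − 9.3948% = 2.6752%.
Rd × (1 − 27%) × 0.4194 = 2.6752%  ⇒  Rd = 8.7387%.

8.74%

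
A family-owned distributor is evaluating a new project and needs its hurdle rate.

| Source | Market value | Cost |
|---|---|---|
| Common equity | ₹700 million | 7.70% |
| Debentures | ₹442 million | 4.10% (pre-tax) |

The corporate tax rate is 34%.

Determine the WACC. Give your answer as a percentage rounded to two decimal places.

Total capital V = 700 + 442 = 1142.
Equity: weight = 700/1142 = 0.6130; cost = 7.7%.
Debentures: weight = 442/1142 = 0.3870; after-tax cost = 4.1% × (1 − 34%) = 2.7060%.
WACC = 0.6130 × 7.7000% + 0.3870 × 2.7060% = 5.7671%.

5.77%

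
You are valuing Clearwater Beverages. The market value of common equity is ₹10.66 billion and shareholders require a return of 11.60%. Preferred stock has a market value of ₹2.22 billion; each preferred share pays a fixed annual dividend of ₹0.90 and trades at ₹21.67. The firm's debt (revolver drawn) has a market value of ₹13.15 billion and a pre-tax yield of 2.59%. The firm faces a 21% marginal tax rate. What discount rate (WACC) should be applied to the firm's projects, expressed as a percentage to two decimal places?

6.14%

Cost of preferred: Rp = 0.9 / 21.67 = 4.1532%.
Total capital V = 10.66 + 2.22 + 13.15 = 26.03.
Equity: weight = 10.66/26.03 = 0.4095; cost = 11.6%.
Preferred: weight = 2.22/26.03 = 0.0853; cost = 4.1532%.
Revolver drawn: weight = 13.15/26.03 = 0.5052; after-tax cost = 2.59% × (1 − 21%) = 2.0461%.
WACC = 0.4095 × 11.6000% + 0.0853 × 4.1532% + 0.5052 × 2.0461% = 6.1384%.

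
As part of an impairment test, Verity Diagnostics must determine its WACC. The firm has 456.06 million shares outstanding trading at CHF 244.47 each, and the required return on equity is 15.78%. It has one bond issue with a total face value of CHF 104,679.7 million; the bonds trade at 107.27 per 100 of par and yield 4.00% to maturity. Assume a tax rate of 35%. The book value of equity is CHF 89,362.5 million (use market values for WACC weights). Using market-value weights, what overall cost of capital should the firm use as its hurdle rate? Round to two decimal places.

9.17%

Market value of equity E = 244.47 × 456.06m = 111492.9882m. Market value of debt D = 104679.7m × 107.27/100 = 112289.91419m.
Total capital V = 111492.9882 + 112289.91419 = 223782.90239.
Equity: weight = 111492.9882/223782.90239 = 0.4982; cost = 15.78%.
Bonds outstanding: weight = 112289.91419/223782.90239 = 0.5018; after-tax cost = 4% × (1 − 35%) = 2.6000%.
WACC = 0.4982 × 15.7800% + 0.5018 × 2.6000% = 9.1665%.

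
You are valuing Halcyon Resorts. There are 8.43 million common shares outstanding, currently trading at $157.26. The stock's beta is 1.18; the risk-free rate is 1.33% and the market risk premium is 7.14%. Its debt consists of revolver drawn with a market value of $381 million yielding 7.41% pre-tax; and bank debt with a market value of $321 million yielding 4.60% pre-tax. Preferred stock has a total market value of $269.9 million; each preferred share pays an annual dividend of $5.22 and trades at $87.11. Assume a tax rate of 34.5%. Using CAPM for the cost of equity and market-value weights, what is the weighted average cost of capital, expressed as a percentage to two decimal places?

7.56%

Cost of equity via CAPM: Re = 1.33% + 1.18 × 7.14% = 9.7552%.
Cost of preferred: Rp = 5.22 / 87.11 = 5.9924%.
Market value of equity E = 157.26 × 8.43m = 1325.7018m.
Total capital V = 1325.7018 + 269.9 + 381 + 321 = 2297.6018.
Equity: weight = 1325.7018/2297.6018 = 0.5770; cost = 9.7552%.
Preferred: weight = 269.9/2297.6018 = 0.1175; cost = 5.9924%.
Revolver drawn: weight = 381/2297.6018 = 0.1658; after-tax cost = 7.41% × (1 − 34.5%) = 4.8536%.
Bank debt: weight = 321/2297.6018 = 0.1397; after-tax cost = 4.6% × (1 − 34.5%) = 3.0130%.
WACC = 0.5770 × 9.7552% + 0.1175 × 5.9924% + 0.1658 × 4.8536% + 0.1397 × 3.0130% = 7.5584%.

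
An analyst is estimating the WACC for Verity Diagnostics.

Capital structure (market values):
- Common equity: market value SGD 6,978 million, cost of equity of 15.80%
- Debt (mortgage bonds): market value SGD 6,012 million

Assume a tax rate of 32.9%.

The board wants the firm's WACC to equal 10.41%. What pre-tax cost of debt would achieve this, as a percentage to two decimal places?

Total capital V = 6978 + 6012 = 12990.
Equity weight = 6978/12990 = 0.5372.
Mortgage bonds weight = 6012/12990 = 0.4628.
Equity contribution = 0.5372 × 15.8% = 8.4875%.
Remaining for debt = 10.41% − 8.4875% = 1.9225%.
Rd × (1 − 32.9%) × 0.4628 = 1.9225%  ⇒  Rd = 6.1907%.

6.19%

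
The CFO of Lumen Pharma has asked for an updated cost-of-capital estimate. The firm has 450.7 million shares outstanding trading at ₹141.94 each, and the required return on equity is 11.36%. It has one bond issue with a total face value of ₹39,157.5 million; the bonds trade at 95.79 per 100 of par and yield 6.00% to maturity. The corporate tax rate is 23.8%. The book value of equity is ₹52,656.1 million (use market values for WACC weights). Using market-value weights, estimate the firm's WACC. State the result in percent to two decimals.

8.85%

Market value of equity E = 141.94 × 450.7m = 63972.358m. Market value of debt D = 39157.5m × 95.79/100 = 37508.96925m.
Total capital V = 63972.358 + 37508.96925 = 101481.32725.
Equity: weight = 63972.358/101481.32725 = 0.6304; cost = 11.36%.
Bonds outstanding: weight = 37508.96925/101481.32725 = 0.3696; after-tax cost = 6% × (1 − 23.8%) = 4.5720%.
WACC = 0.6304 × 11.3600% + 0.3696 × 4.5720% = 8.8511%.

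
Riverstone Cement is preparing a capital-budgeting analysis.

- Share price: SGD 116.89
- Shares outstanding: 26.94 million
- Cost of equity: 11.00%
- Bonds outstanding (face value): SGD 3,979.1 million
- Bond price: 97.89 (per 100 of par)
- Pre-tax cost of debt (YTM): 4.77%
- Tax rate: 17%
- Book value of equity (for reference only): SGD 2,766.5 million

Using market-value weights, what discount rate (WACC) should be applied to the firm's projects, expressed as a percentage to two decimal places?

7.11%

Market value of equity E = 116.89 × 26.94m = 3149.0166m. Market value of debt D = 3979.1m × 97.89/100 = 3895.14099m.
Total capital V = 3149.0166 + 3895.14099 = 7044.15759.
Equity: weight = 3149.0166/7044.15759 = 0.4470; cost = 11%.
Bonds outstanding: weight = 3895.14099/7044.15759 = 0.5530; after-tax cost = 4.77% × (1 − 17%) = 3.9591%.
WACC = 0.4470 × 11.0000% + 0.5530 × 3.9591% = 7.1067%.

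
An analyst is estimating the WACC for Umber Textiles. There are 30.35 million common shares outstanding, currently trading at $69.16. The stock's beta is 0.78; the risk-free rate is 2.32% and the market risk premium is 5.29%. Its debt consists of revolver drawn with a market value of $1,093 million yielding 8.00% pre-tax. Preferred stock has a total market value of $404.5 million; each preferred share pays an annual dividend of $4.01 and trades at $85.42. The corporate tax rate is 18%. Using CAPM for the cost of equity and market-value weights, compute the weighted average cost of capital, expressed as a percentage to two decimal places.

6.28%

Cost of equity via CAPM: Re = 2.32% + 0.78 × 5.29% = 6.4462%.
Cost of preferred: Rp = 4.01 / 85.42 = 4.6945%.
Market value of equity E = 69.16 × 30.35m = 2099.006m.
Total capital V = 2099.006 + 404.5 + 1093 = 3596.506.
Equity: weight = 2099.006/3596.506 = 0.5836; cost = 6.4462%.
Preferred: weight = 404.5/3596.506 = 0.1125; cost = 4.6945%.
Revolver drawn: weight = 1093/3596.506 = 0.3039; after-tax cost = 8% × (1 − 18%) = 6.5600%.
WACC = 0.5836 × 6.4462% + 0.1125 × 4.6945% + 0.3039 × 6.5600% = 6.2838%.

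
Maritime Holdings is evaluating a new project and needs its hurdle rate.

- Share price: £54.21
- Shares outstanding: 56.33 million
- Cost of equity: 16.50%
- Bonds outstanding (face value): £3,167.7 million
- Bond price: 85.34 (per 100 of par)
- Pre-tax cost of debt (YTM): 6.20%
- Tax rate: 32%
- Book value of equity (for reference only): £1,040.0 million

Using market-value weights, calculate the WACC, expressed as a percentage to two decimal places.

Market value of equity E = 54.21 × 56.33m = 3053.6493m. Market value of debt D = 3167.7m × 85.34/100 = 2703.31518m.
Total capital V = 3053.6493 + 2703.31518 = 5756.96448.
Equity: weight = 3053.6493/5756.96448 = 0.5304; cost = 16.5%.
Bonds outstanding: weight = 2703.31518/5756.96448 = 0.4696; after-tax cost = 6.2% × (1 − 32%) = 4.2160%.
WACC = 0.5304 × 16.5000% + 0.4696 × 4.2160% = 10.7318%.

10.73%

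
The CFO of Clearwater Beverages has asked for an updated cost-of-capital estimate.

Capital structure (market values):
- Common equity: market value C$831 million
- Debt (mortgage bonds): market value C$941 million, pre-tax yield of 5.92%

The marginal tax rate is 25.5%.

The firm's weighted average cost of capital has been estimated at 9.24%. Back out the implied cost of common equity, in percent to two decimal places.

Total capital V = 831 + 941 = 1772.
Equity weight = 831/1772 = 0.4690.
Mortgage bonds weight = 941/1772 = 0.5310.
Debt contribution = 0.5310 × 5.92% × (1 − 25.5%) = 2.3421%.
Required equity contribution = 9.24% − 2.3421% = 6.8979%.
Re = 6.8979% / 0.4690 = 14.7089%.

14.71%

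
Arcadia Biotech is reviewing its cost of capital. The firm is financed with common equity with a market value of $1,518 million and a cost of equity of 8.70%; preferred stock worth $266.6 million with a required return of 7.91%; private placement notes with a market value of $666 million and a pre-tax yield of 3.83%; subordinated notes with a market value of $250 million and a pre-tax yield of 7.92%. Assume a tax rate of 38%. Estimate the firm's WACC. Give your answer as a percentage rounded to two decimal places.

Total capital V = 1518 + 266.6 + 666 + 250 = 2700.6.
Equity: weight = 1518/2700.6 = 0.5621; cost = 8.7%.
Preferred: weight = 266.6/2700.6 = 0.0987; cost = 7.91%.
Private placement notes: weight = 666/2700.6 = 0.2466; after-tax cost = 3.83% × (1 − 38%) = 2.3746%.
Subordinated notes: weight = 250/2700.6 = 0.0926; after-tax cost = 7.92% × (1 − 38%) = 4.9104%.
WACC = 0.5621 × 8.7000% + 0.0987 × 7.9100% + 0.2466 × 2.3746% + 0.0926 × 4.9104% = 6.7113%.

6.71%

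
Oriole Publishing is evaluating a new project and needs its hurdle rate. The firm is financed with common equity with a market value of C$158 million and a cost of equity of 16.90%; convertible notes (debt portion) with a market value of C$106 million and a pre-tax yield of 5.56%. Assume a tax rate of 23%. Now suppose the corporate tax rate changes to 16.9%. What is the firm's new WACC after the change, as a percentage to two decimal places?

11.97%

After the change:
Total capital V = 158 + 106 = 264.
Equity: weight = 158/264 = 0.5985; cost = 16.9%.
Convertible notes (debt portion): weight = 106/264 = 0.4015; after-tax cost = 5.56% × (1 − 16.9%) = 4.6204%.
WACC = 0.5985 × 16.9000% + 0.4015 × 4.6204% = 11.9695%.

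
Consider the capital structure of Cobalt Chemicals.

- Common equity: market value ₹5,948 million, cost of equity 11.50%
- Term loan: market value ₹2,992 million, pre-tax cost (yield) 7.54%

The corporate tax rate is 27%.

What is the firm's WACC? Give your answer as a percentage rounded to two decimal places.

Total capital V = 5948 + 2992 = 8940.
Equity: weight = 5948/8940 = 0.6653; cost = 11.5%.
Term loan: weight = 2992/8940 = 0.3347; after-tax cost = 7.54% × (1 − 27%) = 5.5042%.
WACC = 0.6653 × 11.5000% + 0.3347 × 5.5042% = 9.4934%.

9.49%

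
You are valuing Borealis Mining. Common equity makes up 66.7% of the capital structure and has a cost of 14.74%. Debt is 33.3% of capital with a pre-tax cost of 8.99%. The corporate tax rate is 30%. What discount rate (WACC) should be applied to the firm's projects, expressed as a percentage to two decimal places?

11.93%

After-tax cost of debt = 8.99% × (1 − 30%) = 6.2930%.
WACC = 0.667 × 14.7400% + 0.333 × 6.2930% = 11.9271%.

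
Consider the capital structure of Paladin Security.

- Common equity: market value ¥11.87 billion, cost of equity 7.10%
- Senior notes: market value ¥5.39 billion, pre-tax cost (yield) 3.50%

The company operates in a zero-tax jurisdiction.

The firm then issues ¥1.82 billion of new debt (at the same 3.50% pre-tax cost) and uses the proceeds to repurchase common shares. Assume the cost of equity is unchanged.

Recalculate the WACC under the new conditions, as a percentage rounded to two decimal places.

After the change:
Total capital V = 10.05 + 7.21 = 17.26.
Equity: weight = 10.05/17.26 = 0.5823; cost = 7.1%.
Senior notes: weight = 7.21/17.26 = 0.4177; after-tax cost = 3.5% × (1 − 0%) = 3.5000%.
WACC = 0.5823 × 7.1000% + 0.4177 × 3.5000% = 5.5962%.

5.60%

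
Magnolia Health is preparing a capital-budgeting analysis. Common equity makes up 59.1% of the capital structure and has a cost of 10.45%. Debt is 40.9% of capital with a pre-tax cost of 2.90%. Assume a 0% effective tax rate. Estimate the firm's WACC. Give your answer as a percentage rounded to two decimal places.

After-tax cost of debt = 2.9% × (1 − 0%) = 2.9000%.
WACC = 0.591 × 10.4500% + 0.409 × 2.9000% = 7.3620%.

7.36%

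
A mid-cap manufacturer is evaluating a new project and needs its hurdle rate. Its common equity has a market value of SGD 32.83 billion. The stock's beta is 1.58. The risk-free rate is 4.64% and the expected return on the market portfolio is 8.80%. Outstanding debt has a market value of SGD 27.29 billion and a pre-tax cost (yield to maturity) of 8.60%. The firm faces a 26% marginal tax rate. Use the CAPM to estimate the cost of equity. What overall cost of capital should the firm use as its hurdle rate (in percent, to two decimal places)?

Market risk premium = 8.8% − 4.64% = 4.16%.
Cost of equity via CAPM: Re = 4.64% + 1.58 × 4.16% = 11.2128%.
Total capital V = 32.83 + 27.29 = 60.12.
Equity: weight = 32.83/60.12 = 0.5461; cost = 11.2128%.
Debt: weight = 27.29/60.12 = 0.4539; after-tax cost = 8.6% × (1 − 26%) = 6.3640%.
WACC = 0.5461 × 11.2128% + 0.4539 × 6.3640% = 9.0118%.

9.01%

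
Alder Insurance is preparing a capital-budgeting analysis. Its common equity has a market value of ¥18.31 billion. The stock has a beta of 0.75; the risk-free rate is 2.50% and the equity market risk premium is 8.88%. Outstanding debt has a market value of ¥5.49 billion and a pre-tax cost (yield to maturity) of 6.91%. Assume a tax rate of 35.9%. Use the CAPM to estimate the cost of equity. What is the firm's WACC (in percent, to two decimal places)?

8.07%

Cost of equity via CAPM: Re = 2.5% + 0.75 × 8.88% = 9.1600%.
Total capital V = 18.31 + 5.49 = 23.8.
Equity: weight = 18.31/23.8 = 0.7693; cost = 9.16%.
Debt: weight = 5.49/23.8 = 0.2307; after-tax cost = 6.91% × (1 − 35.9%) = 4.4293%.
WACC = 0.7693 × 9.1600% + 0.2307 × 4.4293% = 8.0688%.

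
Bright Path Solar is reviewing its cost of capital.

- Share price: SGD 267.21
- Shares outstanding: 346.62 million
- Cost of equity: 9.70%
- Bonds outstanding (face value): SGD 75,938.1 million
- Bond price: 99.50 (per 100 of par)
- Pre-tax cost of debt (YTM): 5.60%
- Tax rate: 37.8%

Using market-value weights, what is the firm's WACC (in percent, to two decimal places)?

6.91%

Market value of equity E = 267.21 × 346.62m = 92620.3302m. Market value of debt D = 75938.1m × 99.5/100 = 75558.4095m.
Total capital V = 92620.3302 + 75558.4095 = 168178.7397.
Equity: weight = 92620.3302/168178.7397 = 0.5507; cost = 9.7%.
Bonds outstanding: weight = 75558.4095/168178.7397 = 0.4493; after-tax cost = 5.6% × (1 − 37.8%) = 3.4832%.
WACC = 0.5507 × 9.7000% + 0.4493 × 3.4832% = 6.9070%.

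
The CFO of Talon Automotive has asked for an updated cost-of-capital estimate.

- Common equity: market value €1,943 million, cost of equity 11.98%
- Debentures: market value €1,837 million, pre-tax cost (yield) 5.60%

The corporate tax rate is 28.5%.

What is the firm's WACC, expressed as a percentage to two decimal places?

Total capital V = 1943 + 1837 = 3780.
Equity: weight = 1943/3780 = 0.5140; cost = 11.98%.
Debentures: weight = 1837/3780 = 0.4860; after-tax cost = 5.6% × (1 − 28.5%) = 4.0040%.
WACC = 0.5140 × 11.9800% + 0.4860 × 4.0040% = 8.1038%.

8.10%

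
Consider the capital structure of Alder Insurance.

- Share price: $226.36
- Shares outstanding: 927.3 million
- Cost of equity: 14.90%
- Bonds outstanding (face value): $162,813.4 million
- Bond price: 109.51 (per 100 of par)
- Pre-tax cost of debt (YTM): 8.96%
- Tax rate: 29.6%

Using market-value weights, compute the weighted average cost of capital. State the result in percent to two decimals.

10.95%

Market value of equity E = 226.36 × 927.3m = 209903.628m. Market value of debt D = 162813.4m × 109.51/100 = 178296.95434m.
Total capital V = 209903.628 + 178296.95434 = 388200.58234.
Equity: weight = 209903.628/388200.58234 = 0.5407; cost = 14.9%.
Bonds outstanding: weight = 178296.95434/388200.58234 = 0.4593; after-tax cost = 8.96% × (1 − 29.6%) = 6.3078%.
WACC = 0.5407 × 14.9000% + 0.4593 × 6.3078% = 10.9537%.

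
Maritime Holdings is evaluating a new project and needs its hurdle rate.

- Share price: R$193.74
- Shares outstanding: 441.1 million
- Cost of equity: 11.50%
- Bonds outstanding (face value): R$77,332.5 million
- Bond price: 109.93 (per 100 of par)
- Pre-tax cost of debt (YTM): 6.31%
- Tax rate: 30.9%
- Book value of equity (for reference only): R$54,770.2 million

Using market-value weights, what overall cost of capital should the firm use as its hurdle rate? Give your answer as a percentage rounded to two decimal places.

Market value of equity E = 193.74 × 441.1m = 85458.714m. Market value of debt D = 77332.5m × 109.93/100 = 85011.61725m.
Total capital V = 85458.714 + 85011.61725 = 170470.33125.
Equity: weight = 85458.714/170470.33125 = 0.5013; cost = 11.5%.
Bonds outstanding: weight = 85011.61725/170470.33125 = 0.4987; after-tax cost = 6.31% × (1 − 30.9%) = 4.3602%.
WACC = 0.5013 × 11.5000% + 0.4987 × 4.3602% = 7.9395%.

7.94%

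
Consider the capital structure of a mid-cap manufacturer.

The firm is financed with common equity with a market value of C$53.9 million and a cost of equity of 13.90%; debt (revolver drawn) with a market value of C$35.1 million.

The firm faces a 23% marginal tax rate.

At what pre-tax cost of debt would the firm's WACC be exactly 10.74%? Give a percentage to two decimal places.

Total capital V = 53.9 + 35.1 = 89.
Equity weight = 53.9/89 = 0.6056.
Revolver drawn weight = 35.1/89 = 0.3944.
Equity contribution = 0.6056 × 13.9% = 8.4181%.
Remaining for debt = 10.74% − 8.4181% = 2.3219%.
Rd × (1 − 23%) × 0.3944 = 2.3219%  ⇒  Rd = 7.6461%.

7.65%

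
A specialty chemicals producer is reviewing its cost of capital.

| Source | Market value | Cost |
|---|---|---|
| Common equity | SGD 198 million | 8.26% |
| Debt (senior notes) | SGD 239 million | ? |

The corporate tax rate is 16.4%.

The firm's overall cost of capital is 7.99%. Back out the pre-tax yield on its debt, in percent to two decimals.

9.29%

Total capital V = 198 + 239 = 437.
Equity weight = 198/437 = 0.4531.
Senior notes weight = 239/437 = 0.5469.
Equity contribution = 0.4531 × 8.26% = 3.7425%.
Remaining for debt = 7.99% − 3.7425% = 4.2475%.
Rd × (1 − 16.4%) × 0.5469 = 4.2475%  ⇒  Rd = 9.2899%.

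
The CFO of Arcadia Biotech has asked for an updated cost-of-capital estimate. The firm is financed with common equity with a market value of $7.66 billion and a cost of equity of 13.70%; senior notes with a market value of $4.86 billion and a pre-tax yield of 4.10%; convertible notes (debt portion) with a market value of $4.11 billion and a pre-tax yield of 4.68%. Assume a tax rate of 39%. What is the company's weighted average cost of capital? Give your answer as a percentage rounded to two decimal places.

7.75%

Total capital V = 7.66 + 4.86 + 4.11 = 16.63.
Equity: weight = 7.66/16.63 = 0.4606; cost = 13.7%.
Senior notes: weight = 4.86/16.63 = 0.2922; after-tax cost = 4.1% × (1 − 39%) = 2.5010%.
Convertible notes (debt portion): weight = 4.11/16.63 = 0.2471; after-tax cost = 4.68% × (1 − 39%) = 2.8548%.
WACC = 0.4606 × 13.7000% + 0.2922 × 2.5010% + 0.2471 × 2.8548% = 7.7468%.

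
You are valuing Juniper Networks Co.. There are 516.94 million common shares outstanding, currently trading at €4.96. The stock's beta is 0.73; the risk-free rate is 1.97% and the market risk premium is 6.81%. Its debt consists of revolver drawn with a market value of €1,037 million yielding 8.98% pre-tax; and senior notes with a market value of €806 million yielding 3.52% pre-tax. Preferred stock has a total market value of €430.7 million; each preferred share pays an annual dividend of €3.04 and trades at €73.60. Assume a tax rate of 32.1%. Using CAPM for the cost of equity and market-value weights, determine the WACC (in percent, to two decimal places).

5.75%

Cost of equity via CAPM: Re = 1.97% + 0.73 × 6.81% = 6.9413%.
Cost of preferred: Rp = 3.04 / 73.6 = 4.1304%.
Market value of equity E = 4.96 × 516.94m = 2564.0224m.
Total capital V = 2564.0224 + 430.7 + 1037 + 806 = 4837.7224.
Equity: weight = 2564.0224/4837.7224 = 0.5300; cost = 6.9413%.
Preferred: weight = 430.7/4837.7224 = 0.0890; cost = 4.1304%.
Revolver drawn: weight = 1037/4837.7224 = 0.2144; after-tax cost = 8.98% × (1 − 32.1%) = 6.0974%.
Senior notes: weight = 806/4837.7224 = 0.1666; after-tax cost = 3.52% × (1 − 32.1%) = 2.3901%.
WACC = 0.5300 × 6.9413% + 0.0890 × 4.1304% + 0.2144 × 6.0974% + 0.1666 × 2.3901% = 5.7519%.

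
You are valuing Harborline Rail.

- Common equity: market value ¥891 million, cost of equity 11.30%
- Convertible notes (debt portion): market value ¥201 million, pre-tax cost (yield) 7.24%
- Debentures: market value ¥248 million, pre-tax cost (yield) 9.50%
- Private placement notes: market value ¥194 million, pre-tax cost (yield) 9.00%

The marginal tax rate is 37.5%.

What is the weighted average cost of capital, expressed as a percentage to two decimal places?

8.83%

Total capital V = 891 + 201 + 248 + 194 = 1534.
Equity: weight = 891/1534 = 0.5808; cost = 11.3%.
Convertible notes (debt portion): weight = 201/1534 = 0.1310; after-tax cost = 7.24% × (1 − 37.5%) = 4.5250%.
Debentures: weight = 248/1534 = 0.1617; after-tax cost = 9.5% × (1 − 37.5%) = 5.9375%.
Private placement notes: weight = 194/1534 = 0.1265; after-tax cost = 9% × (1 − 37.5%) = 5.6250%.
WACC = 0.5808 × 11.3000% + 0.1310 × 4.5250% + 0.1617 × 5.9375% + 0.1265 × 5.6250% = 8.8276%.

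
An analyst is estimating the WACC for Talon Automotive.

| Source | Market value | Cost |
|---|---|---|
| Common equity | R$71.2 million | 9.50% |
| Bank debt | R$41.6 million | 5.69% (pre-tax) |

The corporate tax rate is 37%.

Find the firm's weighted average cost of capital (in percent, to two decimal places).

Total capital V = 71.2 + 41.6 = 112.8.
Equity: weight = 71.2/112.8 = 0.6312; cost = 9.5%.
Bank debt: weight = 41.6/112.8 = 0.3688; after-tax cost = 5.69% × (1 − 37%) = 3.5847%.
WACC = 0.6312 × 9.5000% + 0.3688 × 3.5847% = 7.3185%.

7.32%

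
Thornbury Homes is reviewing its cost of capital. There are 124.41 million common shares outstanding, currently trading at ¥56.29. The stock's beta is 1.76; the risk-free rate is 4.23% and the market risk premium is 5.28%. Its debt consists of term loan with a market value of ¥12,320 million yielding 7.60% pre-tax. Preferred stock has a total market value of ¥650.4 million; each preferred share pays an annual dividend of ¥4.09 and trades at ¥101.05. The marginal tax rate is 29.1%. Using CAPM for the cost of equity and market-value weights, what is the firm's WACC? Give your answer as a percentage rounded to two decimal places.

8.20%

Cost of equity via CAPM: Re = 4.23% + 1.76 × 5.28% = 13.5228%.
Cost of preferred: Rp = 4.09 / 101.05 = 4.0475%.
Market value of equity E = 56.29 × 124.41m = 7003.0389m.
Total capital V = 7003.0389 + 650.4 + 12320 = 19973.4389.
Equity: weight = 7003.0389/19973.4389 = 0.3506; cost = 13.5228%.
Preferred: weight = 650.4/19973.4389 = 0.0326; cost = 4.0475%.
Term loan: weight = 12320/19973.4389 = 0.6168; after-tax cost = 7.6% × (1 − 29.1%) = 5.3884%.
WACC = 0.3506 × 13.5228% + 0.0326 × 4.0475% + 0.6168 × 5.3884% = 8.1968%.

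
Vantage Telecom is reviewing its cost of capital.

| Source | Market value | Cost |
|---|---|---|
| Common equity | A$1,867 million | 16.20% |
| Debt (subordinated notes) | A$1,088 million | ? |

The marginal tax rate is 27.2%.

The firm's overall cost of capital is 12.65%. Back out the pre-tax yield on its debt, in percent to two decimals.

9.01%

Total capital V = 1867 + 1088 = 2955.
Equity weight = 1867/2955 = 0.6318.
Subordinated notes weight = 1088/2955 = 0.3682.
Equity contribution = 0.6318 × 16.2% = 10.2353%.
Remaining for debt = 12.65% − 10.2353% = 2.4147%.
Rd × (1 − 27.2%) × 0.3682 = 2.4147%  ⇒  Rd = 9.0086%.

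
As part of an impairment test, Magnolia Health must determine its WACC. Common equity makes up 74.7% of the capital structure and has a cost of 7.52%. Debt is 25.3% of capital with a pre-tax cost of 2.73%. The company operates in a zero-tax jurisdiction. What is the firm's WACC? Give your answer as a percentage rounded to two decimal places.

6.31%

After-tax cost of debt = 2.73% × (1 − 0%) = 2.7300%.
WACC = 0.747 × 7.5200% + 0.253 × 2.7300% = 6.3081%.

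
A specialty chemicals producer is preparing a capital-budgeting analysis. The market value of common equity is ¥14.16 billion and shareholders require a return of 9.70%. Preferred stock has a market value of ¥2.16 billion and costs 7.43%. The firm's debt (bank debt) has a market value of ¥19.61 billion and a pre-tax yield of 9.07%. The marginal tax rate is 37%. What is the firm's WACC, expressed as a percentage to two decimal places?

7.39%

Total capital V = 14.16 + 2.16 + 19.61 = 35.93.
Equity: weight = 14.16/35.93 = 0.3941; cost = 9.7%.
Preferred: weight = 2.16/35.93 = 0.0601; cost = 7.43%.
Bank debt: weight = 19.61/35.93 = 0.5458; after-tax cost = 9.07% × (1 − 37%) = 5.7141%.
WACC = 0.3941 × 9.7000% + 0.0601 × 7.4300% + 0.5458 × 5.7141% = 7.3881%.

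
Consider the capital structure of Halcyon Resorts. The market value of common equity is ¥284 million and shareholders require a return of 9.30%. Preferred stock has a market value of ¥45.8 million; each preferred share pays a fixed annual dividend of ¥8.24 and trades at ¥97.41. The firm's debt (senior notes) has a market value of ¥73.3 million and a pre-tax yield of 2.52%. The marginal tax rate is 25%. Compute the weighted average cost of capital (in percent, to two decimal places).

Cost of preferred: Rp = 8.24 / 97.41 = 8.4591%.
Total capital V = 284 + 45.8 + 73.3 = 403.1.
Equity: weight = 284/403.1 = 0.7045; cost = 9.3%.
Preferred: weight = 45.8/403.1 = 0.1136; cost = 8.4591%.
Senior notes: weight = 73.3/403.1 = 0.1818; after-tax cost = 2.52% × (1 − 25%) = 1.8900%.
WACC = 0.7045 × 9.3000% + 0.1136 × 8.4591% + 0.1818 × 1.8900% = 7.8570%.

7.86%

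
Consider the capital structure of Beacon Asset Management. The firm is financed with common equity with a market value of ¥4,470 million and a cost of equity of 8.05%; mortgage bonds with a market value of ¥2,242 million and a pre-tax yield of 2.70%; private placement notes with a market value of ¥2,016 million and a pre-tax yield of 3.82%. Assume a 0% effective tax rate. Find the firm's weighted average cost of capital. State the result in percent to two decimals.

5.70%

Total capital V = 4470 + 2242 + 2016 = 8728.
Equity: weight = 4470/8728 = 0.5121; cost = 8.05%.
Mortgage bonds: weight = 2242/8728 = 0.2569; after-tax cost = 2.7% × (1 − 0%) = 2.7000%.
Private placement notes: weight = 2016/8728 = 0.2310; after-tax cost = 3.82% × (1 − 0%) = 3.8200%.
WACC = 0.5121 × 8.0500% + 0.2569 × 2.7000% + 0.2310 × 3.8200% = 5.6987%.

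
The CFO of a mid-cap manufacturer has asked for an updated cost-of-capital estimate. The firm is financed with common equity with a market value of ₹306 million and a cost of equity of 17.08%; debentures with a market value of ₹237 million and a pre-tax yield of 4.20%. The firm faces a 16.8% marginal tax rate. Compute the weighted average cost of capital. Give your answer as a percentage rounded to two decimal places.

11.15%

Total capital V = 306 + 237 = 543.
Equity: weight = 306/543 = 0.5635; cost = 17.08%.
Debentures: weight = 237/543 = 0.4365; after-tax cost = 4.2% × (1 − 16.8%) = 3.4944%.
WACC = 0.5635 × 17.0800% + 0.4365 × 3.4944% = 11.1504%.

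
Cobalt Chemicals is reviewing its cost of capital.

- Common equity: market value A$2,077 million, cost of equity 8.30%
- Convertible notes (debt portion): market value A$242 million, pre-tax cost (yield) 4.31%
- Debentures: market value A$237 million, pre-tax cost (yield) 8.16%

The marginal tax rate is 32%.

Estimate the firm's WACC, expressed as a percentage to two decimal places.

Total capital V = 2077 + 242 + 237 = 2556.
Equity: weight = 2077/2556 = 0.8126; cost = 8.3%.
Convertible notes (debt portion): weight = 242/2556 = 0.0947; after-tax cost = 4.31% × (1 − 32%) = 2.9308%.
Debentures: weight = 237/2556 = 0.0927; after-tax cost = 8.16% × (1 − 32%) = 5.5488%.
WACC = 0.8126 × 8.3000% + 0.0947 × 2.9308% + 0.0927 × 5.5488% = 7.5365%.

7.54%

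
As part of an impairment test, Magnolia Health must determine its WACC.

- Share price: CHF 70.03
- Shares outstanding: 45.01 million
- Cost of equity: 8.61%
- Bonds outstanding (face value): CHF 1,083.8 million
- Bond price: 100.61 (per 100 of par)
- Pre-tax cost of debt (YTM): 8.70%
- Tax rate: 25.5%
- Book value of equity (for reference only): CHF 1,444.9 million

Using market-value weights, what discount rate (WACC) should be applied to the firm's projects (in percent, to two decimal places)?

8.06%

Market value of equity E = 70.03 × 45.01m = 3152.0503m. Market value of debt D = 1083.8m × 100.61/100 = 1090.41118m.
Total capital V = 3152.0503 + 1090.41118 = 4242.46148.
Equity: weight = 3152.0503/4242.46148 = 0.7430; cost = 8.61%.
Bonds outstanding: weight = 1090.41118/4242.46148 = 0.2570; after-tax cost = 8.7% × (1 − 25.5%) = 6.4815%.
WACC = 0.7430 × 8.6100% + 0.2570 × 6.4815% = 8.0629%.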